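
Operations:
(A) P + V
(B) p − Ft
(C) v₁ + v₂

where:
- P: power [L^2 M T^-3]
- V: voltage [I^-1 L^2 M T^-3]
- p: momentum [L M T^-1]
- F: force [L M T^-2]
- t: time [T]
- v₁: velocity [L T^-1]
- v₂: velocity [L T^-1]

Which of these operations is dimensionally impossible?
(A) P + V

(A) P + V: P [L^2 M T^-3] and V [I^-1 L^2 M T^-3] — different dimensions cannot be added/subtracted ✗
(B) p − Ft: p [L M T^-1] and Ft [L M T^-1] — same dimensions ✓
(C) v₁ + v₂: v₁ [L T^-1] and v₂ [L T^-1] — same dimensions ✓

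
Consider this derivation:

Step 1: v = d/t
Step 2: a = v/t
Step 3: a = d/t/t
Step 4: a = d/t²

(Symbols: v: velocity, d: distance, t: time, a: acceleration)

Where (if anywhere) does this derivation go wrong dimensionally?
No step introduces an error — all steps are dimensionally consistent.

Step 1: v = d/t → LHS [L T^-1], RHS [L T^-1] ✓
Step 2: a = v/t → LHS [L T^-2], RHS [L T^-2] ✓
Step 3: a = d/t/t → LHS [L T^-2], RHS [L T^-2] ✓
Step 4: a = d/t² → LHS [L T^-2], RHS [L T^-2] ✓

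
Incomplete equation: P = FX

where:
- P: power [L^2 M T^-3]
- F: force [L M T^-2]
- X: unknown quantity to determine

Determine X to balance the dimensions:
X = v (velocity), dimensions [L T^-1]

P has dimensions [L^2 M T^-3]; the rest of the RHS (F) has dimensions [L M T^-2].
So X must have dimensions [L T^-1] — X = v (velocity).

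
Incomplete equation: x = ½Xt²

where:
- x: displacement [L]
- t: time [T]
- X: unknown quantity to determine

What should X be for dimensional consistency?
X = a (acceleration), dimensions [L T^-2]

x has dimensions [L]; the rest of the RHS (½ t²) has dimensions [T^2].
So X must have dimensions [L T^-2] — X = a (acceleration).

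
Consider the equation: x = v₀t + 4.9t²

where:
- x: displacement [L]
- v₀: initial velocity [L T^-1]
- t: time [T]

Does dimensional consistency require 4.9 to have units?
Yes

x has dimensions [L], while t² alone has dimensions [T^2]. For the equation to balance, the factor 4.9 must carry dimensions [L T^-2] — it is a dimensional constant (a numerical value of a physical quantity with its units suppressed), not a pure number.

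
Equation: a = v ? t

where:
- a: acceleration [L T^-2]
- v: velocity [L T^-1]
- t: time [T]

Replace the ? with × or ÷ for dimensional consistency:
division (÷): a = v ÷ t

a [L T^-2]; v [L T^-1]; t [T].
v × t → [L] ✗
v ÷ t → [L T^-2] ✓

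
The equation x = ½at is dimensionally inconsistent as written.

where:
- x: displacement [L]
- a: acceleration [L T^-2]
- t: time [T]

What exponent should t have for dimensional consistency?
The exponent of t should be 2: x = ½at^2

The LHS x has dimensions [L]; t has dimensions [T].
As written, the RHS ½at (exponent 1 on t) has dimensions [L T^-1], which does not match.
With exponent 2, the RHS ½at^2 has dimensions [L], matching the LHS.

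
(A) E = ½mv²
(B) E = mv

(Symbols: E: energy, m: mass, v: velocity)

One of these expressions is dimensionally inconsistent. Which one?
(B)

(A) E = ½mv²: LHS [L^2 M T^-2], RHS [L^2 M T^-2] ✓
(B) E = mv: LHS [L^2 M T^-2], RHS [L M T^-1] ✗

Expression (B) E = mv is dimensionally incorrect.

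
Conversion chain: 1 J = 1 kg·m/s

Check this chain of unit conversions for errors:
The chain is incorrect (it contains an error).

Incorrect: Joule is kg·m²/s², not kg·m/s (that is momentum)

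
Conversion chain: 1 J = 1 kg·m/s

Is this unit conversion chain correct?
The chain is incorrect (it contains an error).

Incorrect: Joule is kg·m²/s², not kg·m/s (that is momentum)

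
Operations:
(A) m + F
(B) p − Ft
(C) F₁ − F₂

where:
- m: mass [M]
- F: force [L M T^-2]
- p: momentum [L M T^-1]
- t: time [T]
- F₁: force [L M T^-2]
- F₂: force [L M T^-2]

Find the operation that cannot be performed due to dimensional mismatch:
(A) m + F

(A) m + F: m [M] and F [L M T^-2] — different dimensions cannot be added/subtracted ✗
(B) p − Ft: p [L M T^-1] and Ft [L M T^-1] — same dimensions ✓
(C) F₁ − F₂: F₁ [L M T^-2] and F₂ [L M T^-2] — same dimensions ✓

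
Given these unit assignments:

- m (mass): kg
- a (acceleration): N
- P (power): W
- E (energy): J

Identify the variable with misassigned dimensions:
a

The variable a (acceleration) should have units m/s², not N.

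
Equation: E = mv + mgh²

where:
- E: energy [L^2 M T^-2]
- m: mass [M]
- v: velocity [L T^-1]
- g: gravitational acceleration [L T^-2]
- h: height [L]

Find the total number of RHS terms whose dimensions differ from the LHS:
2

LHS E: [L^2 M T^-2]
- mv: [L M T^-1] ✗
- mgh²: [L^3 M T^-2] ✗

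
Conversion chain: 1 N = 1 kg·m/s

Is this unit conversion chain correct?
The chain is incorrect (it contains an error).

Incorrect: Newton is kg·m/s², not kg·m/s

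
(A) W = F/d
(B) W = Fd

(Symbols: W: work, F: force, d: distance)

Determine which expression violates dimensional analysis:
(A)

(A) W = F/d: LHS [L^2 M T^-2], RHS [M T^-2] ✗
(B) W = Fd: LHS [L^2 M T^-2], RHS [L^2 M T^-2] ✓

Expression (A) W = F/d is dimensionally incorrect.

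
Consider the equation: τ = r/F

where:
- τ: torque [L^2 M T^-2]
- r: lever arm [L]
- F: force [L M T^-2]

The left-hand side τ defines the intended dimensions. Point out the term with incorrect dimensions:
The right-hand side term r/F

τ has dimensions [L^2 M T^-2], but r/F has dimensions [M^-1 T^2], so the term r/F is dimensionally wrong for τ.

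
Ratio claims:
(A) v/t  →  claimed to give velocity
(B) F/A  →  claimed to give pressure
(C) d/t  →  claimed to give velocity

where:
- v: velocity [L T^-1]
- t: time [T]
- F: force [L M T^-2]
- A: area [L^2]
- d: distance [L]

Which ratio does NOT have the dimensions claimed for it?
(A) v/t does not give velocity

(A) v/t: [L T^-2] ≠ velocity [L T^-1] ✗
(B) F/A: [L^-1 M T^-2] = pressure [L^-1 M T^-2] ✓
(C) d/t: [L T^-1] = velocity [L T^-1] ✓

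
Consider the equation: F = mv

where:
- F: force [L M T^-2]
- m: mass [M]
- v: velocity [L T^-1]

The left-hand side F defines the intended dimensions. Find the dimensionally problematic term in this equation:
The right-hand side term mv

F has dimensions [L M T^-2], but mv has dimensions [L M T^-1], so the term mv is dimensionally wrong for F.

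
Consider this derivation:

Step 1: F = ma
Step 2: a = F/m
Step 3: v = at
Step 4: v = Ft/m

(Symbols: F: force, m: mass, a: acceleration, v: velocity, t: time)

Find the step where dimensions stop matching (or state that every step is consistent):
No step introduces an error — all steps are dimensionally consistent.

Step 1: F = ma → LHS [L M T^-2], RHS [L M T^-2] ✓
Step 2: a = F/m → LHS [L T^-2], RHS [L T^-2] ✓
Step 3: v = at → LHS [L T^-1], RHS [L T^-1] ✓
Step 4: v = Ft/m → LHS [L T^-1], RHS [L T^-1] ✓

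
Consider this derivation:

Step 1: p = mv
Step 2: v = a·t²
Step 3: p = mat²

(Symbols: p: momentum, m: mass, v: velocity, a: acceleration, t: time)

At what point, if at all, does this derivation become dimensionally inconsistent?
Step 2

Step 1: p = mv → LHS [L M T^-1], RHS [L M T^-1] ✓
Step 2: v = a·t² → LHS [L T^-1], RHS [L] ✗

The first dimensional inconsistency appears in step 2: v = a·t²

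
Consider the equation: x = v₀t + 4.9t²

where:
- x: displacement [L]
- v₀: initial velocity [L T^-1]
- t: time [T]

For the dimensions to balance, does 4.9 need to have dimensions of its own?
Yes

x has dimensions [L], while t² alone has dimensions [T^2]. For the equation to balance, the factor 4.9 must carry dimensions [L T^-2] — it is a dimensional constant (a numerical value of a physical quantity with its units suppressed), not a pure number.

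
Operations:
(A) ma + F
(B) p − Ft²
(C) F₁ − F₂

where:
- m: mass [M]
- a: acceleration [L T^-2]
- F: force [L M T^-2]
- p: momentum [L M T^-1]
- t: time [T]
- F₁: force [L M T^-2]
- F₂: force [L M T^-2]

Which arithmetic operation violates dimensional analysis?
(B) p − Ft²

(A) ma + F: ma [L M T^-2] and F [L M T^-2] — same dimensions ✓
(B) p − Ft²: p [L M T^-1] and Ft² [L M] — different dimensions cannot be added/subtracted ✗
(C) F₁ − F₂: F₁ [L M T^-2] and F₂ [L M T^-2] — same dimensions ✓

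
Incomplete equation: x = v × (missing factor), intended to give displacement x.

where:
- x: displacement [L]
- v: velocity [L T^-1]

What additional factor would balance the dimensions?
t (time), dimensions [T]

x has dimensions [L] and v has dimensions [L T^-1].
The missing factor must have dimensions [L] / [L T^-1] = [T], i.e. time (t).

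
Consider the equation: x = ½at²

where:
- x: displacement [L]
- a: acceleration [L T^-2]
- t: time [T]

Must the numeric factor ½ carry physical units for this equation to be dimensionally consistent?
No

x has dimensions [L] and at² already has dimensions [L], so the equation balances without ½ contributing any dimensions. ½ is a pure (dimensionless) number; changing or removing it would not affect dimensional consistency.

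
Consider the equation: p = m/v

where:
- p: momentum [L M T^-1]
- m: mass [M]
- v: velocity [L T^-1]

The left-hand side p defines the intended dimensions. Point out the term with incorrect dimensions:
The right-hand side term m/v

p has dimensions [L M T^-1], but m/v has dimensions [L^-1 M T], so the term m/v is dimensionally wrong for p.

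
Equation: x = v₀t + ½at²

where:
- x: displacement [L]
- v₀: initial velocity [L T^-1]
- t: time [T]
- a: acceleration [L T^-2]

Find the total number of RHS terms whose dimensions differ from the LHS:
0

LHS x: [L]
- v₀t: [L] ✓
- ½at²: [L] ✓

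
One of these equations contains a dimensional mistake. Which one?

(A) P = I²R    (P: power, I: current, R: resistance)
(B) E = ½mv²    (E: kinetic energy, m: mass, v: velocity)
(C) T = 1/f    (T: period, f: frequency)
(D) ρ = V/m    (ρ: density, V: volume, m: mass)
(D) ρ = V/m

The equation (D) ρ = V/m is dimensionally incorrect.

LHS (ρ): [L^-3 M]
RHS (V/m): [L^3 M^-1] ✗

The dimensions do not match. The other three equations balance.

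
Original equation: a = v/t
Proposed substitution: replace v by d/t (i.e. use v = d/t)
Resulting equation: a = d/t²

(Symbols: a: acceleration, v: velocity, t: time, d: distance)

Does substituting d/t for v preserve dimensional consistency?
Yes

[v] = [L T^-1] and [d/t] = [L T^-1]. These match, so the substitution replaces a quantity by one of the same dimensions and the result a = d/t² has LHS [L T^-2] vs RHS [L T^-2] — still consistent.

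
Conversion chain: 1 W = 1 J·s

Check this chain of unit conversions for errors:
The chain is incorrect (it contains an error).

Incorrect: Watt is J/s, not J·s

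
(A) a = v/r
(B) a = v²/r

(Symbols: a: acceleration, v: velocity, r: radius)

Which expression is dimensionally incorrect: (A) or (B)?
(A)

(A) a = v/r: LHS [L T^-2], RHS [T^-1] ✗
(B) a = v²/r: LHS [L T^-2], RHS [L T^-2] ✓

Expression (A) a = v/r is dimensionally incorrect.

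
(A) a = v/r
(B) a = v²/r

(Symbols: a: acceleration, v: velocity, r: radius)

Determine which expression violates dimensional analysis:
(A)

(A) a = v/r: LHS [L T^-2], RHS [T^-1] ✗
(B) a = v²/r: LHS [L T^-2], RHS [L T^-2] ✓

Expression (A) a = v/r is dimensionally incorrect.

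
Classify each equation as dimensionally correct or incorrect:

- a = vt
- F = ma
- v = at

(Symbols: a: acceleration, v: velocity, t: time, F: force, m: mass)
Dimensionally correct: F = ma, v = at
Dimensionally incorrect: a = vt
Ordered (correct first, then incorrect): F = ma, v = at, a = vt

- a = vt: LHS [L T^-2], RHS [L] → incorrect ✗
- F = ma: LHS [L M T^-2], RHS [L M T^-2] → correct ✓
- v = at: LHS [L T^-1], RHS [L T^-1] → correct ✓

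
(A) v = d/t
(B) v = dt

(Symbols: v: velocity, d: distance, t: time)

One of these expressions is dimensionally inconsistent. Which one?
(B)

(A) v = d/t: LHS [L T^-1], RHS [L T^-1] ✓
(B) v = dt: LHS [L T^-1], RHS [L T] ✗

Expression (B) v = dt is dimensionally incorrect.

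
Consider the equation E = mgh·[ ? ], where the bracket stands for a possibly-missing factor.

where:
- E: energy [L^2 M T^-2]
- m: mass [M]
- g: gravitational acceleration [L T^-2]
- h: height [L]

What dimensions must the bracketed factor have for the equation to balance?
Nothing is missing — the bracketed factor must be dimensionless.

E has dimensions [L^2 M T^-2] and mgh already has dimensions [L^2 M T^-2], so E = mgh is dimensionally complete.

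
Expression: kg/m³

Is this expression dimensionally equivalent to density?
Yes

The expression kg/m³ has dimensions [L^-3 M], which is exactly density [L^-3 M].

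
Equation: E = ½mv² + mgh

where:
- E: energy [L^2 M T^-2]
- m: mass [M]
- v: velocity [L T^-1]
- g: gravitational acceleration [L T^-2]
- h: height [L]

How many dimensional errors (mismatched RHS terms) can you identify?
0

LHS E: [L^2 M T^-2]
- ½mv²: [L^2 M T^-2] ✓
- mgh: [L^2 M T^-2] ✓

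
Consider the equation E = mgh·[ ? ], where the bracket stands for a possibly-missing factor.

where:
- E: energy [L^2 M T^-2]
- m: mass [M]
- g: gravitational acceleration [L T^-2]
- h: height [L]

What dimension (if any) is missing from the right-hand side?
Nothing is missing — the bracketed factor must be dimensionless.

E has dimensions [L^2 M T^-2] and mgh already has dimensions [L^2 M T^-2], so E = mgh is dimensionally complete.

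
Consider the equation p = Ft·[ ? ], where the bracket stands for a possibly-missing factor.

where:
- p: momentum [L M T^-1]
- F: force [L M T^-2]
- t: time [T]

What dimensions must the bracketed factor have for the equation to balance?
Nothing is missing — the bracketed factor must be dimensionless.

p has dimensions [L M T^-1] and Ft already has dimensions [L M T^-1], so p = Ft is dimensionally complete.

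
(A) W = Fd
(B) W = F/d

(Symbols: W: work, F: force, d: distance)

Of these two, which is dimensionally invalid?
(B)

(A) W = Fd: LHS [L^2 M T^-2], RHS [L^2 M T^-2] ✓
(B) W = F/d: LHS [L^2 M T^-2], RHS [M T^-2] ✗

Expression (B) W = F/d is dimensionally incorrect.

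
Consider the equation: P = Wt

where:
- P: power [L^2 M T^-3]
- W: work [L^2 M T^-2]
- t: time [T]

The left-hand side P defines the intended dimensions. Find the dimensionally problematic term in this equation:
The right-hand side term Wt

P has dimensions [L^2 M T^-3], but Wt has dimensions [L^2 M T^-1], so the term Wt is dimensionally wrong for P.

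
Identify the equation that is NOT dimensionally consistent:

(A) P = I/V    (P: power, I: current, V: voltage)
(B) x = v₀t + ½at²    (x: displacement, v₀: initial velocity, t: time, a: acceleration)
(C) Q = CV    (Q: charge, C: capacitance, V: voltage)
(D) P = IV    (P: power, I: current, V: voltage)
(A) P = I/V

The equation (A) P = I/V is dimensionally incorrect.

LHS (P): [L^2 M T^-3]
RHS (I/V): [I^2 L^-2 M^-1 T^3] ✗

The dimensions do not match. The other three equations balance.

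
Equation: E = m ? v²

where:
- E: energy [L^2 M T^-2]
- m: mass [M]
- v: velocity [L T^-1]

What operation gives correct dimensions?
multiplication (×): E = m × v²

E [L^2 M T^-2]; m [M]; v² [L^2 T^-2].
m × v² → [L^2 M T^-2] ✓
m ÷ v² → [L^-2 M T^2] ✗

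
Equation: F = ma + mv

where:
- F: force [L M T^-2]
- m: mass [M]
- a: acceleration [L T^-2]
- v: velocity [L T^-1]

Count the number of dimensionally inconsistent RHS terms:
1

LHS F: [L M T^-2]
- ma: [L M T^-2] ✓
- mv: [L M T^-1] ✗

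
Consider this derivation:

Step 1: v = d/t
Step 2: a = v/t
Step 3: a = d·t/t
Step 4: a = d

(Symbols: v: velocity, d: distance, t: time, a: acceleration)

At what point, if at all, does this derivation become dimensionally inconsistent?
Step 3

Step 1: v = d/t → LHS [L T^-1], RHS [L T^-1] ✓
Step 2: a = v/t → LHS [L T^-2], RHS [L T^-2] ✓
Step 3: a = d·t/t → LHS [L T^-2], RHS [L] ✗

The first dimensional inconsistency appears in step 3: a = d·t/t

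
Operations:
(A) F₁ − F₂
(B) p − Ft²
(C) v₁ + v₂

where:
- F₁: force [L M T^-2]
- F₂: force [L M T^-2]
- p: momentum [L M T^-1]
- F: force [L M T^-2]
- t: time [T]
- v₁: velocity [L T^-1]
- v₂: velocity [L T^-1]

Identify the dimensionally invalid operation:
(B) p − Ft²

(A) F₁ − F₂: F₁ [L M T^-2] and F₂ [L M T^-2] — same dimensions ✓
(B) p − Ft²: p [L M T^-1] and Ft² [L M] — different dimensions cannot be added/subtracted ✗
(C) v₁ + v₂: v₁ [L T^-1] and v₂ [L T^-1] — same dimensions ✓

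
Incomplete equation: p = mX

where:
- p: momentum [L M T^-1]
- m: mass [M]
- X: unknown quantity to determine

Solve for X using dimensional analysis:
X = v (velocity), dimensions [L T^-1]

p has dimensions [L M T^-1]; the rest of the RHS (m) has dimensions [M].
So X must have dimensions [L T^-1] — X = v (velocity).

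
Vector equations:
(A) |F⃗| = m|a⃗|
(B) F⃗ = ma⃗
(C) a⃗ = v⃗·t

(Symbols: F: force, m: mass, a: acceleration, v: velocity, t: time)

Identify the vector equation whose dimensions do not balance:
(C) a⃗ = v⃗·t

(A) |F⃗| = m|a⃗|: LHS [L M T^-2], RHS [L M T^-2] ✓ — magnitudes of vectors are scalars
(B) F⃗ = ma⃗: LHS [L M T^-2], RHS [L M T^-2] ✓ — Force and acceleration are vectors, mass is a scalar
(C) a⃗ = v⃗·t: LHS [L T^-2], RHS [L] ✗ — acceleration is velocity per time; should be v⃗/t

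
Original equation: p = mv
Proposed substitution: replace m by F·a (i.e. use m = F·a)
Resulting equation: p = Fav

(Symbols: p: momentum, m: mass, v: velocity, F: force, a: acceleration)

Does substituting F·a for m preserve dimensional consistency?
No

[m] = [M] and [F·a] = [L^2 M T^-4]. These differ, so the substitution replaces a quantity by one of different dimensions and the result p = Fav has LHS [L M T^-1] vs RHS [L^3 M T^-5] — inconsistent.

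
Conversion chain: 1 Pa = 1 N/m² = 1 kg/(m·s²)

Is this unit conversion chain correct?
The chain is correct (no errors).

Correct: Pascal is Newton per square meter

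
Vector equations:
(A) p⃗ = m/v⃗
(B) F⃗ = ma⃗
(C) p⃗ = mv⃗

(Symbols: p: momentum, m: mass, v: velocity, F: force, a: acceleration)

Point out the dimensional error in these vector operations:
(A) p⃗ = m/v⃗

(A) p⃗ = m/v⃗: LHS [L M T^-1], RHS [L^-1 M T] ✗ — momentum is mass times velocity; should be mv⃗ (and division by a vector is undefined)
(B) F⃗ = ma⃗: LHS [L M T^-2], RHS [L M T^-2] ✓ — Force and acceleration are vectors, mass is a scalar
(C) p⃗ = mv⃗: LHS [L M T^-1], RHS [L M T^-1] ✓ — mass (scalar) times velocity (vector)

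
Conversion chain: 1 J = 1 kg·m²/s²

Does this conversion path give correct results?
The chain is correct (no errors).

Correct: Joule is defined as kg·m²/s²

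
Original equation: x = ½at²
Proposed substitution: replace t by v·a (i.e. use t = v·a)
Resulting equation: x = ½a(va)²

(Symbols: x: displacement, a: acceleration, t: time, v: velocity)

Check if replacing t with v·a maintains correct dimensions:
No

[t] = [T] and [v·a] = [L^2 T^-3]. These differ, so the substitution replaces a quantity by one of different dimensions and the result x = ½a(va)² has LHS [L] vs RHS [L^5 T^-8] — inconsistent.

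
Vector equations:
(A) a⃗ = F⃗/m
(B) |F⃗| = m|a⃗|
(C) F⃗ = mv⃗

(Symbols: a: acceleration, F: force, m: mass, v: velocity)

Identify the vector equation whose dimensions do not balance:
(C) F⃗ = mv⃗

(A) a⃗ = F⃗/m: LHS [L T^-2], RHS [L T^-2] ✓ — force (vector) divided by mass (scalar)
(B) |F⃗| = m|a⃗|: LHS [L M T^-2], RHS [L M T^-2] ✓ — magnitudes of vectors are scalars
(C) F⃗ = mv⃗: LHS [L M T^-2], RHS [L M T^-1] ✗ — mass times velocity is momentum, not force; should be ma⃗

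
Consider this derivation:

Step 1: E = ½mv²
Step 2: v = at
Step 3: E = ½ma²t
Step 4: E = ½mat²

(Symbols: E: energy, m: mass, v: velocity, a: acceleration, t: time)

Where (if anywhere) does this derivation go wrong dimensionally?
Step 3

Step 1: E = ½mv² → LHS [L^2 M T^-2], RHS [L^2 M T^-2] ✓
Step 2: v = at → LHS [L T^-1], RHS [L T^-1] ✓
Step 3: E = ½ma²t → LHS [L^2 M T^-2], RHS [L^2 M T^-3] ✗

The first dimensional inconsistency appears in step 3: E = ½ma²t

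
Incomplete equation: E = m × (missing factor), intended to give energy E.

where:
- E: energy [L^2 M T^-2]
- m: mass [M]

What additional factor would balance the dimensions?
v² (velocity squared), dimensions [L^2 T^-2]

E has dimensions [L^2 M T^-2] and m has dimensions [M].
The missing factor must have dimensions [L^2 M T^-2] / [M] = [L^2 T^-2], i.e. velocity squared (v²).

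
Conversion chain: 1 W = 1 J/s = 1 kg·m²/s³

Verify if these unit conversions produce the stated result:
The chain is correct (no errors).

Correct: Watt is Joule per second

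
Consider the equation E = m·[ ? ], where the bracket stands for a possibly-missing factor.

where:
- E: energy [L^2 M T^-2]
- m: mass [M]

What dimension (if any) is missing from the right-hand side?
[L^2 T^-2] — velocity squared (e.g. v²)

E has dimensions [L^2 M T^-2]; m has dimensions [M].
The bracketed factor must supply [L^2 M T^-2] / [M] = [L^2 T^-2].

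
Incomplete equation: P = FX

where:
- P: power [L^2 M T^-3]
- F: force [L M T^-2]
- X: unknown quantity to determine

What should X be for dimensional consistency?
X = v (velocity), dimensions [L T^-1]

P has dimensions [L^2 M T^-3]; the rest of the RHS (F) has dimensions [L M T^-2].
So X must have dimensions [L T^-1] — X = v (velocity).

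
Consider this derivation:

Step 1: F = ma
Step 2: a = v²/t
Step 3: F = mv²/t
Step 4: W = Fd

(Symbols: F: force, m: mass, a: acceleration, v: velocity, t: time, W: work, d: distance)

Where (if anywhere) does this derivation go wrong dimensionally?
Step 2

Step 1: F = ma → LHS [L M T^-2], RHS [L M T^-2] ✓
Step 2: a = v²/t → LHS [L T^-2], RHS [L^2 T^-3] ✗

The first dimensional inconsistency appears in step 2: a = v²/t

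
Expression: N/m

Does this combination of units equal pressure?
No

The expression N/m has dimensions [M T^-2], but pressure has dimensions [L^-1 M T^-2].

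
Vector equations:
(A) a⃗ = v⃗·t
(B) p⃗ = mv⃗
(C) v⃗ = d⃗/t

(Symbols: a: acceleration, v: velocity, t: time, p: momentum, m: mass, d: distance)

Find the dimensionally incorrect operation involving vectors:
(A) a⃗ = v⃗·t

(A) a⃗ = v⃗·t: LHS [L T^-2], RHS [L] ✗ — acceleration is velocity per time; should be v⃗/t
(B) p⃗ = mv⃗: LHS [L M T^-1], RHS [L M T^-1] ✓ — mass (scalar) times velocity (vector)
(C) v⃗ = d⃗/t: LHS [L T^-1], RHS [L T^-1] ✓ — displacement (vector) divided by time (scalar)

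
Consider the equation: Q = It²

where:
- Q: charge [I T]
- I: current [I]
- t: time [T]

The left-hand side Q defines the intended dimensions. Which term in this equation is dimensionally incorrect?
The right-hand side term It²

Q has dimensions [I T], but It² has dimensions [I T^2], so the term It² is dimensionally wrong for Q.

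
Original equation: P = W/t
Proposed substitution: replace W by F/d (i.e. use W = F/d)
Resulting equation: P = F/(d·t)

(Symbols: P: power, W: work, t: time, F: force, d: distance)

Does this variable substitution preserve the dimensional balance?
No

[W] = [L^2 M T^-2] and [F/d] = [M T^-2]. These differ, so the substitution replaces a quantity by one of different dimensions and the result P = F/(d·t) has LHS [L^2 M T^-3] vs RHS [M T^-3] — inconsistent.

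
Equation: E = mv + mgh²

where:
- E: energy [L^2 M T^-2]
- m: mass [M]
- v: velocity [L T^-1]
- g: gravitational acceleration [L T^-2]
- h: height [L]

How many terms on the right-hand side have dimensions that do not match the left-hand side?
2

LHS E: [L^2 M T^-2]
- mv: [L M T^-1] ✗
- mgh²: [L^3 M T^-2] ✗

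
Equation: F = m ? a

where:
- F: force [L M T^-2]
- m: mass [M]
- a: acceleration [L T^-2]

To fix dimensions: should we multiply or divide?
multiplication (×): F = m × a

F [L M T^-2]; m [M]; a [L T^-2].
m × a → [L M T^-2] ✓
m ÷ a → [L^-1 M T^2] ✗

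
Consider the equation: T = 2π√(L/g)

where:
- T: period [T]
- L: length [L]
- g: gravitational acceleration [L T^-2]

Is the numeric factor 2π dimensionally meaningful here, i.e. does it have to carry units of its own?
No

T has dimensions [T] and √(L/g) already has dimensions [T], so the equation balances without 2π contributing any dimensions. 2π is a pure (dimensionless) number; changing or removing it would not affect dimensional consistency.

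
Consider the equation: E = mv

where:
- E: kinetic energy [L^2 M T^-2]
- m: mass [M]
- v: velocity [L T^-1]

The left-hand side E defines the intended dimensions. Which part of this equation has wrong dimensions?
The right-hand side term mv

E has dimensions [L^2 M T^-2], but mv has dimensions [L M T^-1], so the term mv is dimensionally wrong for E.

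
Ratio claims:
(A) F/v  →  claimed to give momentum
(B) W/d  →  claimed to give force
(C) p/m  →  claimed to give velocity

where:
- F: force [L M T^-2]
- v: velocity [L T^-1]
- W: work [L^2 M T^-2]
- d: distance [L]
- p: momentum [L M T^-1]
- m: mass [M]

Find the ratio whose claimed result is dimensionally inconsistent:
(A) F/v does not give momentum

(A) F/v: [M T^-1] ≠ momentum [L M T^-1] ✗
(B) W/d: [L M T^-2] = force [L M T^-2] ✓
(C) p/m: [L T^-1] = velocity [L T^-1] ✓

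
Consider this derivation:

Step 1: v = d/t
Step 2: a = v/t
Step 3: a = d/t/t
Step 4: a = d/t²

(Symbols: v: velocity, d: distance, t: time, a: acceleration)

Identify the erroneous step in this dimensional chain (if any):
No step introduces an error — all steps are dimensionally consistent.

Step 1: v = d/t → LHS [L T^-1], RHS [L T^-1] ✓
Step 2: a = v/t → LHS [L T^-2], RHS [L T^-2] ✓
Step 3: a = d/t/t → LHS [L T^-2], RHS [L T^-2] ✓
Step 4: a = d/t² → LHS [L T^-2], RHS [L T^-2] ✓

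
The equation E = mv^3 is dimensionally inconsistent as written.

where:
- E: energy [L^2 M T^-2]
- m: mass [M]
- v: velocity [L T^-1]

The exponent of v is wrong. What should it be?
The exponent of v should be 2: E = mv^2

The LHS E has dimensions [L^2 M T^-2]; v has dimensions [L T^-1].
As written, the RHS mv^3 (exponent 3 on v) has dimensions [L^3 M T^-3], which does not match.
With exponent 2, the RHS mv^2 has dimensions [L^2 M T^-2], matching the LHS.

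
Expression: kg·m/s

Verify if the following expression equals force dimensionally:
No

The expression kg·m/s has dimensions [L M T^-1], but force has dimensions [L M T^-2].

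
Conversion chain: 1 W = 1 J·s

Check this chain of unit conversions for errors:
The chain is incorrect (it contains an error).

Incorrect: Watt is J/s, not J·s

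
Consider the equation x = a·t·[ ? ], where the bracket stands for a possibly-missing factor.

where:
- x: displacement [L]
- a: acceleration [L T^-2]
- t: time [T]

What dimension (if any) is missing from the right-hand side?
[T] — time (e.g. t)

x has dimensions [L]; a·t has dimensions [L T^-1].
The bracketed factor must supply [L] / [L T^-1] = [T].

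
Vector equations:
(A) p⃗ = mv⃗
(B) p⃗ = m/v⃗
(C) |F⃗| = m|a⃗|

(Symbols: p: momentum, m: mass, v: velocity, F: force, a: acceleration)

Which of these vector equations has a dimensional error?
(B) p⃗ = m/v⃗

(A) p⃗ = mv⃗: LHS [L M T^-1], RHS [L M T^-1] ✓ — mass (scalar) times velocity (vector)
(B) p⃗ = m/v⃗: LHS [L M T^-1], RHS [L^-1 M T] ✗ — momentum is mass times velocity; should be mv⃗ (and division by a vector is undefined)
(C) |F⃗| = m|a⃗|: LHS [L M T^-2], RHS [L M T^-2] ✓ — magnitudes of vectors are scalars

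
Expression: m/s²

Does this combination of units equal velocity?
No

The expression m/s² has dimensions [L T^-2], but velocity has dimensions [L T^-1].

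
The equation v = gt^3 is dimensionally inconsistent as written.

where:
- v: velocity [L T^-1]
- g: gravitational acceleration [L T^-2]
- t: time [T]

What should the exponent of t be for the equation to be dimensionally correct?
The exponent of t should be 1: v = gt

The LHS v has dimensions [L T^-1]; t has dimensions [T].
As written, the RHS gt^3 (exponent 3 on t) has dimensions [L T], which does not match.
With exponent 1, the RHS gt has dimensions [L T^-1], matching the LHS.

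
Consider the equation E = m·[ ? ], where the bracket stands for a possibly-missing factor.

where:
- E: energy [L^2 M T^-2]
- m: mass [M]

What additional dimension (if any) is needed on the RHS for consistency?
[L^2 T^-2] — velocity squared (e.g. v²)

E has dimensions [L^2 M T^-2]; m has dimensions [M].
The bracketed factor must supply [L^2 M T^-2] / [M] = [L^2 T^-2].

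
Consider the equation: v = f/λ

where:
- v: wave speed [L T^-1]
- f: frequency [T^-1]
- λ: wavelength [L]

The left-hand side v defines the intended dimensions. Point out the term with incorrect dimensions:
The right-hand side term f/λ

v has dimensions [L T^-1], but f/λ has dimensions [L^-1 T^-1], so the term f/λ is dimensionally wrong for v.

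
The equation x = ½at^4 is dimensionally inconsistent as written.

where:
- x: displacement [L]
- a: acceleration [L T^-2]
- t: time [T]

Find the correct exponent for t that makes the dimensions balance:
The exponent of t should be 2: x = ½at^2

The LHS x has dimensions [L]; t has dimensions [T].
As written, the RHS ½at^4 (exponent 4 on t) has dimensions [L T^2], which does not match.
With exponent 2, the RHS ½at^2 has dimensions [L], matching the LHS.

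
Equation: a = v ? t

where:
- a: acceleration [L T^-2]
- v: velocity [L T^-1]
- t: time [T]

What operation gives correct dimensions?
division (÷): a = v ÷ t

a [L T^-2]; v [L T^-1]; t [T].
v × t → [L] ✗
v ÷ t → [L T^-2] ✓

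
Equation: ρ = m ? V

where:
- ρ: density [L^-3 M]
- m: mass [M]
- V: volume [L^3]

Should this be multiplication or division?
division (÷): ρ = m ÷ V

ρ [L^-3 M]; m [M]; V [L^3].
m × V → [L^3 M] ✗
m ÷ V → [L^-3 M] ✓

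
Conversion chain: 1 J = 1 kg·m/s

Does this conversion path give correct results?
The chain is incorrect (it contains an error).

Incorrect: Joule is kg·m²/s², not kg·m/s (that is momentum)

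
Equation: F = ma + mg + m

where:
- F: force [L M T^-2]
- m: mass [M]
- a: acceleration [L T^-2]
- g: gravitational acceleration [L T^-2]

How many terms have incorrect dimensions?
1

LHS F: [L M T^-2]
- ma: [L M T^-2] ✓
- mg: [L M T^-2] ✓
- m: [M] ✗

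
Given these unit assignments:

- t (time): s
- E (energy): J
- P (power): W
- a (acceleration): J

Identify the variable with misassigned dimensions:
a

The variable a (acceleration) should have units m/s², not J.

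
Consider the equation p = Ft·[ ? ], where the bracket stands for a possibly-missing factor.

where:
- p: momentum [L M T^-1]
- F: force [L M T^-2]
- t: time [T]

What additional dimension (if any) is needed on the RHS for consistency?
Nothing is missing — the bracketed factor must be dimensionless.

p has dimensions [L M T^-1] and Ft already has dimensions [L M T^-1], so p = Ft is dimensionally complete.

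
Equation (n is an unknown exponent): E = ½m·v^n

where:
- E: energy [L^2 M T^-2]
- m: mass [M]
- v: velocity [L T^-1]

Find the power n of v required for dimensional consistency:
n = 2

E has dimensions [L^2 M T^-2]; v has dimensions [L T^-1].
The rest of the RHS has dimensions [M], so v^n must supply [L^2 T^-2].
With n = 2: ½m·v^2 has dimensions [L^2 M T^-2], matching the LHS ✓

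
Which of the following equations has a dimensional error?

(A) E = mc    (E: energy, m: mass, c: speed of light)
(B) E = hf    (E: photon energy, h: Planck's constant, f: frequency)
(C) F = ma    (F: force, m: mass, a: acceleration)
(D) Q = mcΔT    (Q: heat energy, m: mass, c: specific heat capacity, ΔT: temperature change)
(A) E = mc

The equation (A) E = mc is dimensionally incorrect.

LHS (E): [L^2 M T^-2]
RHS (mc): [L M T^-1] ✗

The dimensions do not match. The other three equations balance.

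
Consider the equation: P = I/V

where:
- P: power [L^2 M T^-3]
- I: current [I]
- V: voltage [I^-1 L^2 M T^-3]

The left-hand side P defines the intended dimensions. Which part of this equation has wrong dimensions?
The right-hand side term I/V

P has dimensions [L^2 M T^-3], but I/V has dimensions [I^2 L^-2 M^-1 T^3], so the term I/V is dimensionally wrong for P.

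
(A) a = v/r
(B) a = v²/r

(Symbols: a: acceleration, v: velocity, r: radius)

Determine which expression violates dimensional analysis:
(A)

(A) a = v/r: LHS [L T^-2], RHS [T^-1] ✗
(B) a = v²/r: LHS [L T^-2], RHS [L T^-2] ✓

Expression (A) a = v/r is dimensionally incorrect.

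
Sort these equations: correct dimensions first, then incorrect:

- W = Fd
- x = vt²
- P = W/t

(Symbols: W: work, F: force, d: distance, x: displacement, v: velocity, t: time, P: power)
Dimensionally correct: W = Fd, P = W/t
Dimensionally incorrect: x = vt²
Ordered (correct first, then incorrect): W = Fd, P = W/t, x = vt²

- W = Fd: LHS [L^2 M T^-2], RHS [L^2 M T^-2] → correct ✓
- x = vt²: LHS [L], RHS [L T] → incorrect ✗
- P = W/t: LHS [L^2 M T^-3], RHS [L^2 M T^-3] → correct ✓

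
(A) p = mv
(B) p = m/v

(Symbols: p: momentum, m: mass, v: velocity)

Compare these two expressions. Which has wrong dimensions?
(B)

(A) p = mv: LHS [L M T^-1], RHS [L M T^-1] ✓
(B) p = m/v: LHS [L M T^-1], RHS [L^-1 M T] ✗

Expression (B) p = m/v is dimensionally incorrect.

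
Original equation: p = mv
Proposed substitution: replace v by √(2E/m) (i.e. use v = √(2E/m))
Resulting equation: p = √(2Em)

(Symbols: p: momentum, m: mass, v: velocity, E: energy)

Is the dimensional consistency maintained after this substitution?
Yes

[v] = [L T^-1] and [√(2E/m)] = [L T^-1]. These match, so the substitution replaces a quantity by one of the same dimensions and the result p = √(2Em) has LHS [L M T^-1] vs RHS [L M T^-1] — still consistent.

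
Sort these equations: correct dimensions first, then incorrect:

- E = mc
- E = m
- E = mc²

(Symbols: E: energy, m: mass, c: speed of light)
Dimensionally correct: E = mc²
Dimensionally incorrect: E = mc, E = m
Ordered (correct first, then incorrect): E = mc², E = mc, E = m

- E = mc: LHS [L^2 M T^-2], RHS [L M T^-1] → incorrect ✗
- E = m: LHS [L^2 M T^-2], RHS [M] → incorrect ✗
- E = mc²: LHS [L^2 M T^-2], RHS [L^2 M T^-2] → correct ✓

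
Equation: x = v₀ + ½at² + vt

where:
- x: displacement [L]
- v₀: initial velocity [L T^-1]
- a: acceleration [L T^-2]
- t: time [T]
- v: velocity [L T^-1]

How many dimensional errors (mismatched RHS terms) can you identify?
1

LHS x: [L]
- v₀: [L T^-1] ✗
- ½at²: [L] ✓
- vt: [L] ✓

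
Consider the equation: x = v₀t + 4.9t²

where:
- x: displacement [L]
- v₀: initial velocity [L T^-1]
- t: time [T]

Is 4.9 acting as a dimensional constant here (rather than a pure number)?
Yes

x has dimensions [L], while t² alone has dimensions [T^2]. For the equation to balance, the factor 4.9 must carry dimensions [L T^-2] — it is a dimensional constant (a numerical value of a physical quantity with its units suppressed), not a pure number.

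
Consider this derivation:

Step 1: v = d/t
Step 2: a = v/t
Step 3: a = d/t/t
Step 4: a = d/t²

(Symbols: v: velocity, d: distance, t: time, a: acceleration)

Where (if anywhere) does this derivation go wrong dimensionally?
No step introduces an error — all steps are dimensionally consistent.

Step 1: v = d/t → LHS [L T^-1], RHS [L T^-1] ✓
Step 2: a = v/t → LHS [L T^-2], RHS [L T^-2] ✓
Step 3: a = d/t/t → LHS [L T^-2], RHS [L T^-2] ✓
Step 4: a = d/t² → LHS [L T^-2], RHS [L T^-2] ✓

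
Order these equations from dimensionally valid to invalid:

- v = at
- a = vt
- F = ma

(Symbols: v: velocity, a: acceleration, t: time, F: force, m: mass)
Dimensionally correct: v = at, F = ma
Dimensionally incorrect: a = vt
Ordered (correct first, then incorrect): v = at, F = ma, a = vt

- v = at: LHS [L T^-1], RHS [L T^-1] → correct ✓
- a = vt: LHS [L T^-2], RHS [L] → incorrect ✗
- F = ma: LHS [L M T^-2], RHS [L M T^-2] → correct ✓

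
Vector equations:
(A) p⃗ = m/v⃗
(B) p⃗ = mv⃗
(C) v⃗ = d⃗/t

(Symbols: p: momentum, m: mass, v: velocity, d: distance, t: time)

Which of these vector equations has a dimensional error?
(A) p⃗ = m/v⃗

(A) p⃗ = m/v⃗: LHS [L M T^-1], RHS [L^-1 M T] ✗ — momentum is mass times velocity; should be mv⃗ (and division by a vector is undefined)
(B) p⃗ = mv⃗: LHS [L M T^-1], RHS [L M T^-1] ✓ — mass (scalar) times velocity (vector)
(C) v⃗ = d⃗/t: LHS [L T^-1], RHS [L T^-1] ✓ — displacement (vector) divided by time (scalar)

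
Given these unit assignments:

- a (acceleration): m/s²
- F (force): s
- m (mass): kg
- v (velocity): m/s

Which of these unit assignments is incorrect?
F

The variable F (force) should have units N, not s.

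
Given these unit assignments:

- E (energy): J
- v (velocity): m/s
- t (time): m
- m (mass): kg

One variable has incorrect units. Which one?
t

The variable t (time) should have units s, not m.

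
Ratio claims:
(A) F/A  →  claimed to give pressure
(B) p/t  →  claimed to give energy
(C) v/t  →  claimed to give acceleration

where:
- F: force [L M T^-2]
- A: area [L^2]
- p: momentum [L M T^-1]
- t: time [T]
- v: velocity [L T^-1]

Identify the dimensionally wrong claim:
(B) p/t does not give energy

(A) F/A: [L^-1 M T^-2] = pressure [L^-1 M T^-2] ✓
(B) p/t: [L M T^-2] ≠ energy [L^2 M T^-2] ✗
(C) v/t: [L T^-2] = acceleration [L T^-2] ✓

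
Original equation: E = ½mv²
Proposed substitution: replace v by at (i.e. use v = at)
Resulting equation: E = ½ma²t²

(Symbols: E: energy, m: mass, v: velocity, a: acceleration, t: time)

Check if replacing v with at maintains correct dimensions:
Yes

[v] = [L T^-1] and [at] = [L T^-1]. These match, so the substitution replaces a quantity by one of the same dimensions and the result E = ½ma²t² has LHS [L^2 M T^-2] vs RHS [L^2 M T^-2] — still consistent.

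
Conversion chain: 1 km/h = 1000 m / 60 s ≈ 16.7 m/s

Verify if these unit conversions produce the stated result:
The chain is incorrect (it contains an error).

Incorrect: 1 h = 3600 s, not 60 s (1 km/h ≈ 0.278 m/s)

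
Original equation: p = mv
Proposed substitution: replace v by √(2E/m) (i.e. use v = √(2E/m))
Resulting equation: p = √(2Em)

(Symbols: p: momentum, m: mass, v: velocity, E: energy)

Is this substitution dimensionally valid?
Yes

[v] = [L T^-1] and [√(2E/m)] = [L T^-1]. These match, so the substitution replaces a quantity by one of the same dimensions and the result p = √(2Em) has LHS [L M T^-1] vs RHS [L M T^-1] — still consistent.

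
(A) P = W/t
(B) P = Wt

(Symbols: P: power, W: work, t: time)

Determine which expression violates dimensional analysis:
(B)

(A) P = W/t: LHS [L^2 M T^-3], RHS [L^2 M T^-3] ✓
(B) P = Wt: LHS [L^2 M T^-3], RHS [L^2 M T^-1] ✗

Expression (B) P = Wt is dimensionally incorrect.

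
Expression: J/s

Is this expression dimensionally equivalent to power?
Yes

The expression J/s has dimensions [L^2 M T^-3], which is exactly power [L^2 M T^-3].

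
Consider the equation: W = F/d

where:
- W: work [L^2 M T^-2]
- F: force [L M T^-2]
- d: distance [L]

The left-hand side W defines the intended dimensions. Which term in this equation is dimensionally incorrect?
The right-hand side term F/d

W has dimensions [L^2 M T^-2], but F/d has dimensions [M T^-2], so the term F/d is dimensionally wrong for W.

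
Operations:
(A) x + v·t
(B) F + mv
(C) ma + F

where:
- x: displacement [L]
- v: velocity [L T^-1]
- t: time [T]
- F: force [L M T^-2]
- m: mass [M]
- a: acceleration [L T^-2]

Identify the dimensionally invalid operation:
(B) F + mv

(A) x + v·t: x [L] and v·t [L] — same dimensions ✓
(B) F + mv: F [L M T^-2] and mv [L M T^-1] — different dimensions cannot be added/subtracted ✗
(C) ma + F: ma [L M T^-2] and F [L M T^-2] — same dimensions ✓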